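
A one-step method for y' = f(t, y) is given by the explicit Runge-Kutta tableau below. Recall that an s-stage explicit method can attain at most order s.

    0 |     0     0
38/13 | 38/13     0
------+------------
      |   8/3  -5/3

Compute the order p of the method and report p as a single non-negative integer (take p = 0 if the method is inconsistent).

b = (8/3, -5/3)
c = (0, 38/13)
Σ b_i: 8/3·1 + (-5/3)·1 = 1 ✓
b·c: (-5/3)·38/13 = -190/39 ≠ 1/2 ⇒ order 1.

1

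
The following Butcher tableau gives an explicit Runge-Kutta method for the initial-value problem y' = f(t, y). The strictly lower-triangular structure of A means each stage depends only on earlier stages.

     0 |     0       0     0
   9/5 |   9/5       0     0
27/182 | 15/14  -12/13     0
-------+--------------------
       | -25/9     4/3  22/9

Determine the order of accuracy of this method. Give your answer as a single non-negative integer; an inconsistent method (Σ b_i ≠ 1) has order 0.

b = (-25/9, 4/3, 22/9)
c = (0, 9/5, 27/182)
Ac = (0, 0, -108/65)
Σ b_i: (-25/9)·1 + 4/3·1 + 22/9·1 = 1 ✓
b·c: 4/3·9/5 + 22/9·27/182 = 1257/455 ≠ 1/2 ⇒ order 1.

1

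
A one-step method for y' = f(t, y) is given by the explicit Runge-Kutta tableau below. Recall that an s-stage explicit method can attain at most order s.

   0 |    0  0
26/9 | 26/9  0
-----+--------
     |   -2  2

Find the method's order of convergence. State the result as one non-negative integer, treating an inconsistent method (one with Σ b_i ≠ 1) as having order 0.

b = (-2, 2)
c = (0, 26/9)
Σ b_i: (-2)·1 + 2·1 = 0 ≠ 1 ⇒ order 0.

0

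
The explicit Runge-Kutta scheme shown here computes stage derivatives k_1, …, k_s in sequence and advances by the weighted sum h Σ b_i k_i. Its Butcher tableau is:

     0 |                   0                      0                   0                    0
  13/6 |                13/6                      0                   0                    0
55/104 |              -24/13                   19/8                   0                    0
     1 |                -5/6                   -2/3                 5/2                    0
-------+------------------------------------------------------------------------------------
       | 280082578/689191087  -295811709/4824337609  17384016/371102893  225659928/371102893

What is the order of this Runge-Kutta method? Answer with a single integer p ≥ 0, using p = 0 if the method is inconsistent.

b = (280082578/689191087, -295811709/4824337609, 17384016/371102893, 225659928/371102893)
c = (0, 13/6, 55/104, 1)
Ac = (0, 0, 247/48, -229/1872)
Σ b_i: 280082578/689191087·1 + (-295811709/4824337609)·1 + 17384016/371102893·1 + 225659928/371102893·1 = 1 ✓
b·c: (-295811709/4824337609)·13/6 + 17384016/371102893·55/104 + 225659928/371102893·1 = 1/2 ✓
b·c²: (-295811709/4824337609)·169/36 + 17384016/371102893·3025/10816 + 225659928/371102893·1 = 1/3 ✓
b·Ac: 17384016/371102893·247/48 + 225659928/371102893·(-229/1872) = 1/6 ✓
b·c³: (-295811709/4824337609)·2197/216 + 17384016/371102893·166375/1124864 + 225659928/371102893·1 = -1719100751/198487033056 ≠ 1/4 ⇒ order 3.
b·(c∘Ac): 17384016/371102893·1045/384 + 225659928/371102893·(-229/1872) = 67554163/1272352776 ≠ 1/8
b·Ac²: 17384016/371102893·3211/288 + 225659928/371102893·(-1419529/584064) = -94838690051/99243516528 ≠ 1/12
b·A²c: 225659928/371102893·1235/96 = 11612083795/1484411572 ≠ 1/24

3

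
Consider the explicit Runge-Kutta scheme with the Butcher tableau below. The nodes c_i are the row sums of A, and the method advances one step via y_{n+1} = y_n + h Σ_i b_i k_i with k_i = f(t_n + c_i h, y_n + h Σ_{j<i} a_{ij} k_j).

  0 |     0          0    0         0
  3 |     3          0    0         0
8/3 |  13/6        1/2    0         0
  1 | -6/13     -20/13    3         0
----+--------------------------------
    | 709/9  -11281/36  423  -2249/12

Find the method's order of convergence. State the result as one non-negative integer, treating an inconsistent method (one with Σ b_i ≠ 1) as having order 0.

b = (709/9, -11281/36, 423, -2249/12)
c = (0, 3, 8/3, 1)
Ac = (0, 0, 3/2, 44/13)
Σ b_i: 709/9·1 + (-11281/36)·1 + 423·1 + (-2249/12)·1 = 1 ✓
b·c: (-11281/36)·3 + 423·8/3 + (-2249/12)·1 = 1/2 ✓
b·c²: (-11281/36)·9 + 423·64/9 + (-2249/12)·1 = 1/3 ✓
b·Ac: 423·3/2 + (-2249/12)·44/13 = 1/6 ✓
b·c³: (-11281/36)·27 + 423·512/27 + (-2249/12)·1 = -3761/6 ≠ 1/4 ⇒ order 3.
b·(c∘Ac): 423·4 + (-2249/12)·44/13 = 3173/3 ≠ 1/8
b·Ac²: 423·9/2 + (-2249/12)·292/39 = 9005/18 ≠ 1/12
b·A²c: (-2249/12)·9/2 = -6747/8 ≠ 1/24

3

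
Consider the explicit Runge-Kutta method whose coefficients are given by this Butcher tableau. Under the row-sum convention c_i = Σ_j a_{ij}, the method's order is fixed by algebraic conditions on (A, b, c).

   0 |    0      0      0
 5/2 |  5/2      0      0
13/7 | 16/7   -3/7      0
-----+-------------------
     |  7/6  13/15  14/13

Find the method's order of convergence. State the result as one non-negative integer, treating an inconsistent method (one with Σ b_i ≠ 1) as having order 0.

0

b = (7/6, 13/15, 14/13)
c = (0, 5/2, 13/7)
Ac = (0, 0, -15/14)
Σ b_i: 7/6·1 + 13/15·1 + 14/13·1 = 1213/390 ≠ 1 ⇒ order 0.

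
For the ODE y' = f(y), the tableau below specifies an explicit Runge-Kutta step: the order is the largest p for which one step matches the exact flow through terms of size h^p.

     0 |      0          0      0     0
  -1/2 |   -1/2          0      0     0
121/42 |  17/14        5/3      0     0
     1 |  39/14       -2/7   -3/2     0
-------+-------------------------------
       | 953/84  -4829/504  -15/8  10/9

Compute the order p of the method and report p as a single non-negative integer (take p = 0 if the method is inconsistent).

b = (953/84, -4829/504, -15/8, 10/9)
c = (0, -1/2, 121/42, 1)
Ac = (0, 0, -5/6, -117/28)
Σ b_i: 953/84·1 + (-4829/504)·1 + (-15/8)·1 + 10/9·1 = 1 ✓
b·c: (-4829/504)·(-1/2) + (-15/8)·121/42 + 10/9·1 = 1/2 ✓
b·c²: (-4829/504)·1/4 + (-15/8)·14641/1764 + 10/9·1 = -39623/2352 ≠ 1/3 ⇒ order 2.
b·Ac: (-15/8)·(-5/6) + 10/9·(-117/28) = -345/112 ≠ 1/6

2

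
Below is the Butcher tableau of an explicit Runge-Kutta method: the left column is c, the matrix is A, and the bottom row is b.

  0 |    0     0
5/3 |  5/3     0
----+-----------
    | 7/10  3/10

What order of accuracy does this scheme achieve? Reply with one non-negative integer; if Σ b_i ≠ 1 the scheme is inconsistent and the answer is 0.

2

b = (7/10, 3/10)
c = (0, 5/3)
Σ b_i: 7/10·1 + 3/10·1 = 1 ✓
b·c: 3/10·5/3 = 1/2 ✓; 2 stages ⇒ order 2.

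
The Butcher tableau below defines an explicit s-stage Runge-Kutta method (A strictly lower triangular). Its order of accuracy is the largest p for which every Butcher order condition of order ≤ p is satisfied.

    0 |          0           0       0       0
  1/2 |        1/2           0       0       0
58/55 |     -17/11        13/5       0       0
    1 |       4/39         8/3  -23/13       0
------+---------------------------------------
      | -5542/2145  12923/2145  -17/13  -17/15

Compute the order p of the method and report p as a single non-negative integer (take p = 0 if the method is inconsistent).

2

b = (-5542/2145, 12923/2145, -17/13, -17/15)
c = (0, 1/2, 58/55, 1)
Ac = (0, 0, 13/10, -1142/2145)
Σ b_i: (-5542/2145)·1 + 12923/2145·1 + (-17/13)·1 + (-17/15)·1 = 1 ✓
b·c: 12923/2145·1/2 + (-17/13)·58/55 + (-17/15)·1 = 1/2 ✓
b·c²: 12923/2145·1/4 + (-17/13)·3364/3025 + (-17/15)·1 = -510311/471900 ≠ 1/3 ⇒ order 2.
b·Ac: (-17/13)·13/10 + (-17/15)·(-1142/2145) = -70567/64350 ≠ 1/6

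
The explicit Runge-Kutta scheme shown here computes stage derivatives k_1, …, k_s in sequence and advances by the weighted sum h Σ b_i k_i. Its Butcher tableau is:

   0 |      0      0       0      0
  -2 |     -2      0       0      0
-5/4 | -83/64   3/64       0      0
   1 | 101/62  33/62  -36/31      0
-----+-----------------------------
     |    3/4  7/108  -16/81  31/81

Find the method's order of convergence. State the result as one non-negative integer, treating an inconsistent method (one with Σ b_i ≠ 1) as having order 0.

b = (3/4, 7/108, -16/81, 31/81)
c = (0, -2, -5/4, 1)
Ac = (0, 0, -3/32, 12/31)
Σ b_i: 3/4·1 + 7/108·1 + (-16/81)·1 + 31/81·1 = 1 ✓
b·c: 7/108·(-2) + (-16/81)·(-5/4) + 31/81·1 = 1/2 ✓
b·c²: 7/108·4 + (-16/81)·25/16 + 31/81·1 = 1/3 ✓
b·Ac: (-16/81)·(-3/32) + 31/81·12/31 = 1/6 ✓
b·c³: 7/108·(-8) + (-16/81)·(-125/64) + 31/81·1 = 1/4 ✓
b·(c∘Ac): (-16/81)·15/128 + 31/81·12/31 = 1/8 ✓
b·Ac²: (-16/81)·3/16 + 31/81·39/124 = 1/12 ✓
b·A²c: 31/81·27/248 = 1/24 ✓; 4 stages ⇒ order 4.

4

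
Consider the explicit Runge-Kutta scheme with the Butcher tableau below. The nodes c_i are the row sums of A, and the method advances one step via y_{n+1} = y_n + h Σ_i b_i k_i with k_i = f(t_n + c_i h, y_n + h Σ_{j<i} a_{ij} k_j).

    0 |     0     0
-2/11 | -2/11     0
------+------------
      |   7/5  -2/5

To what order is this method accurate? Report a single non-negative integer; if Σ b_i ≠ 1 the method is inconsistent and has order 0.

b = (7/5, -2/5)
c = (0, -2/11)
Σ b_i: 7/5·1 + (-2/5)·1 = 1 ✓
b·c: (-2/5)·(-2/11) = 4/55 ≠ 1/2 ⇒ order 1.

1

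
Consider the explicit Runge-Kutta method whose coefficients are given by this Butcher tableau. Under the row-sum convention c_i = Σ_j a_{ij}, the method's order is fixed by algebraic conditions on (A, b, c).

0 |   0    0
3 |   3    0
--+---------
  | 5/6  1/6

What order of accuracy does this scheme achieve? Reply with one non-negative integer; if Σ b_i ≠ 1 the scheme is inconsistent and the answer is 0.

2

b = (5/6, 1/6)
c = (0, 3)
Σ b_i: 5/6·1 + 1/6·1 = 1 ✓
b·c: 1/6·3 = 1/2 ✓; 2 stages ⇒ order 2.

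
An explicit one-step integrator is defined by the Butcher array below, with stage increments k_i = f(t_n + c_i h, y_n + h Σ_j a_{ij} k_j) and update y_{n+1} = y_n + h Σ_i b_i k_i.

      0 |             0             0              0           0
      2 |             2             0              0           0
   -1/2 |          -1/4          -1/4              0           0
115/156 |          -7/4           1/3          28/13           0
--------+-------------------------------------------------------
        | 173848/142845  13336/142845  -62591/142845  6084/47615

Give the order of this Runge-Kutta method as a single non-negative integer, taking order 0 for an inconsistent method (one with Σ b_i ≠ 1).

3

b = (173848/142845, 13336/142845, -62591/142845, 6084/47615)
c = (0, 2, -1/2, 115/156)
Ac = (0, 0, -1/2, -16/39)
Σ b_i: 173848/142845·1 + 13336/142845·1 + (-62591/142845)·1 + 6084/47615·1 = 1 ✓
b·c: 13336/142845·2 + (-62591/142845)·(-1/2) + 6084/47615·115/156 = 1/2 ✓
b·c²: 13336/142845·4 + (-62591/142845)·1/4 + 6084/47615·13225/24336 = 1/3 ✓
b·Ac: (-62591/142845)·(-1/2) + 6084/47615·(-16/39) = 1/6 ✓
b·c³: 13336/142845·8 + (-62591/142845)·(-1/8) + 6084/47615·1520875/3796416 = 5067869/5942352 ≠ 1/4 ⇒ order 3.
b·(c∘Ac): (-62591/142845)·1/4 + 6084/47615·(-460/1521) = -84671/571380 ≠ 1/8
b·Ac²: (-62591/142845)·(-1) + 6084/47615·73/39 = 19351/28569 ≠ 1/12
b·A²c: 6084/47615·(-14/13) = -6552/47615 ≠ 1/24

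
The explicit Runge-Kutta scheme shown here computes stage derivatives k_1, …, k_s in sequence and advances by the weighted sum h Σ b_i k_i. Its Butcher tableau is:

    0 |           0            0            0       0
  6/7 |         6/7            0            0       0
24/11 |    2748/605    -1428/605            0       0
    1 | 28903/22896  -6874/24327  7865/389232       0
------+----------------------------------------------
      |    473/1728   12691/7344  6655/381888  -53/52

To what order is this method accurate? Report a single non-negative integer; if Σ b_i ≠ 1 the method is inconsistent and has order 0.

4

b = (473/1728, 12691/7344, 6655/381888, -53/52)
c = (0, 6/7, 24/11, 1)
Ac = (0, 0, -1224/605, -21/106)
Σ b_i: 473/1728·1 + 12691/7344·1 + 6655/381888·1 + (-53/52)·1 = 1 ✓
b·c: 12691/7344·6/7 + 6655/381888·24/11 + (-53/52)·1 = 1/2 ✓
b·c²: 12691/7344·36/49 + 6655/381888·576/121 + (-53/52)·1 = 1/3 ✓
b·Ac: 6655/381888·(-1224/605) + (-53/52)·(-21/106) = 1/6 ✓
b·c³: 12691/7344·216/343 + 6655/381888·13824/1331 + (-53/52)·1 = 1/4 ✓
b·(c∘Ac): 6655/381888·(-29376/6655) + (-53/52)·(-21/106) = 1/8 ✓
b·Ac²: 6655/381888·(-7344/4235) + (-53/52)·(-124/1113) = 1/12 ✓
b·A²c: (-53/52)·(-13/318) = 1/24 ✓; 4 stages ⇒ order 4.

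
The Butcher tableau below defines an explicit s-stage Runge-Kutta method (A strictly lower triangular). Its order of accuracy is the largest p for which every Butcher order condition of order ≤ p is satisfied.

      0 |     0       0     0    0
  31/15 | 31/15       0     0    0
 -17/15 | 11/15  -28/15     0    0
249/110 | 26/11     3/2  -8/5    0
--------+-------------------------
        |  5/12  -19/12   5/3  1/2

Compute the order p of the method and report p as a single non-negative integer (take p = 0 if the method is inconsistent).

1

b = (5/12, -19/12, 5/3, 1/2)
c = (0, 31/15, -17/15, 249/110)
Ac = (0, 0, -868/225, 737/150)
Σ b_i: 5/12·1 + (-19/12)·1 + 5/3·1 + 1/2·1 = 1 ✓
b·c: (-19/12)·31/15 + 5/3·(-17/15) + 1/2·249/110 = -3989/990 ≠ 1/2 ⇒ order 1.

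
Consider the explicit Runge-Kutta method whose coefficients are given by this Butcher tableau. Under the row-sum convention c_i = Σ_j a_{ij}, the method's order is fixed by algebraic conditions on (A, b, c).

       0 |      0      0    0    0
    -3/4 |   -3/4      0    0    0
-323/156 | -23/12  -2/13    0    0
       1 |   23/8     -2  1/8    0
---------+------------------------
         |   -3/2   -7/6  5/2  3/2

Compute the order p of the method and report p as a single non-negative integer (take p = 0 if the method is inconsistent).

b = (-3/2, -7/6, 5/2, 3/2)
c = (0, -3/4, -323/156, 1)
Ac = (0, 0, 3/26, 1549/1248)
Σ b_i: (-3/2)·1 + (-7/6)·1 + 5/2·1 + 3/2·1 = 4/3 ≠ 1 ⇒ order 0.

0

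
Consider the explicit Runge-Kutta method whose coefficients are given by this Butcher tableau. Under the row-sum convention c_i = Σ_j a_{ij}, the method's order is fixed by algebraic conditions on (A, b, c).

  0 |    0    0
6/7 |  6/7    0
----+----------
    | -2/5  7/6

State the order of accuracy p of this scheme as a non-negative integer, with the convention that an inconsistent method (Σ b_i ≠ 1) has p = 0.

b = (-2/5, 7/6)
c = (0, 6/7)
Σ b_i: (-2/5)·1 + 7/6·1 = 23/30 ≠ 1 ⇒ order 0.

0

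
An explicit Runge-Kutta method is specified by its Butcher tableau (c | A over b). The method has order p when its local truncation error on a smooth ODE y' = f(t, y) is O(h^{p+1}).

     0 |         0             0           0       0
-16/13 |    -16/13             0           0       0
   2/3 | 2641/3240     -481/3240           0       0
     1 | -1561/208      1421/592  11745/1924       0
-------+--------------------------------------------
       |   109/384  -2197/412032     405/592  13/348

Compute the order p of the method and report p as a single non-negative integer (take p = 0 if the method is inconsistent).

4

b = (109/384, -2197/412032, 405/592, 13/348)
c = (0, -16/13, 2/3, 1)
Ac = (0, 0, 74/405, 29/26)
Σ b_i: 109/384·1 + (-2197/412032)·1 + 405/592·1 + 13/348·1 = 1 ✓
b·c: (-2197/412032)·(-16/13) + 405/592·2/3 + 13/348·1 = 1/2 ✓
b·c²: (-2197/412032)·256/169 + 405/592·4/9 + 13/348·1 = 1/3 ✓
b·Ac: 405/592·74/405 + 13/348·29/26 = 1/6 ✓
b·c³: (-2197/412032)·(-4096/2197) + 405/592·8/27 + 13/348·1 = 1/4 ✓
b·(c∘Ac): 405/592·148/1215 + 13/348·29/26 = 1/8 ✓
b·Ac²: 405/592·(-1184/5265) + 13/348·1073/169 = 1/12 ✓
b·A²c: 13/348·29/26 = 1/24 ✓; 4 stages ⇒ order 4.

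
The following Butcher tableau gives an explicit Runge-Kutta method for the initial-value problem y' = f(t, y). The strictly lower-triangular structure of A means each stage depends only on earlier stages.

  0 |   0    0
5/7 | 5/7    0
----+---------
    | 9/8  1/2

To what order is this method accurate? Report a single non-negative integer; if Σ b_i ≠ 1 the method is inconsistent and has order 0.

b = (9/8, 1/2)
c = (0, 5/7)
Σ b_i: 9/8·1 + 1/2·1 = 13/8 ≠ 1 ⇒ order 0.

0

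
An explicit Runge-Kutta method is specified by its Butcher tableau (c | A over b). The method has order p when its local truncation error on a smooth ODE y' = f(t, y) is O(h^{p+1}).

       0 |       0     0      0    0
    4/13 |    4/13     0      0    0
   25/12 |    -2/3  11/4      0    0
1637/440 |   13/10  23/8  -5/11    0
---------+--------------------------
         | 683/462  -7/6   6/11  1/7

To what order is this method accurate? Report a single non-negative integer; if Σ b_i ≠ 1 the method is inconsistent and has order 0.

b = (683/462, -7/6, 6/11, 1/7)
c = (0, 4/13, 25/12, 1637/440)
Ac = (0, 0, 11/13, -107/1716)
Σ b_i: 683/462·1 + (-7/6)·1 + 6/11·1 + 1/7·1 = 1 ✓
b·c: (-7/6)·4/13 + 6/11·25/12 + 1/7·1637/440 = 14293/10920 ≠ 1/2 ⇒ order 1.

1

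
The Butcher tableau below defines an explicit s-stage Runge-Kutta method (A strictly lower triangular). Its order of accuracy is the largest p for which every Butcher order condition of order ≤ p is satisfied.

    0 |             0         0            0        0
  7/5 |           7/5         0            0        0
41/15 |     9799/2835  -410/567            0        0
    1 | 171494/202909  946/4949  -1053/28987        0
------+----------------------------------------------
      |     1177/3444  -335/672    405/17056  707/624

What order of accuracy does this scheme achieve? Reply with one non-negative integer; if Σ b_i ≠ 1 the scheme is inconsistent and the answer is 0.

b = (1177/3444, -335/672, 405/17056, 707/624)
c = (0, 7/5, 41/15, 1)
Ac = (0, 0, -82/81, 17/101)
Σ b_i: 1177/3444·1 + (-335/672)·1 + 405/17056·1 + 707/624·1 = 1 ✓
b·c: (-335/672)·7/5 + 405/17056·41/15 + 707/624·1 = 1/2 ✓
b·c²: (-335/672)·49/25 + 405/17056·1681/225 + 707/624·1 = 1/3 ✓
b·Ac: 405/17056·(-82/81) + 707/624·17/101 = 1/6 ✓
b·c³: (-335/672)·343/125 + 405/17056·68921/3375 + 707/624·1 = 1/4 ✓
b·(c∘Ac): 405/17056·(-3362/1215) + 707/624·17/101 = 1/8 ✓
b·Ac²: 405/17056·(-574/405) + 707/624·73/707 = 1/12 ✓
b·A²c: 707/624·26/707 = 1/24 ✓; 4 stages ⇒ order 4.

4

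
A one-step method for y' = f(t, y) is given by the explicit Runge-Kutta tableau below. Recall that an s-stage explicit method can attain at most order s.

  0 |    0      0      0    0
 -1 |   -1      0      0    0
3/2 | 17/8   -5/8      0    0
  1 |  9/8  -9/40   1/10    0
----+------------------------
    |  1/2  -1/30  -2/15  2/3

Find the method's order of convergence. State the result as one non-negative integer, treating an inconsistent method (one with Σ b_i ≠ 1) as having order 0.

4

b = (1/2, -1/30, -2/15, 2/3)
c = (0, -1, 3/2, 1)
Ac = (0, 0, 5/8, 3/8)
Σ b_i: 1/2·1 + (-1/30)·1 + (-2/15)·1 + 2/3·1 = 1 ✓
b·c: (-1/30)·(-1) + (-2/15)·3/2 + 2/3·1 = 1/2 ✓
b·c²: (-1/30)·1 + (-2/15)·9/4 + 2/3·1 = 1/3 ✓
b·Ac: (-2/15)·5/8 + 2/3·3/8 = 1/6 ✓
b·c³: (-1/30)·(-1) + (-2/15)·27/8 + 2/3·1 = 1/4 ✓
b·(c∘Ac): (-2/15)·15/16 + 2/3·3/8 = 1/8 ✓
b·Ac²: (-2/15)·(-5/8) = 1/12 ✓
b·A²c: 2/3·1/16 = 1/24 ✓; 4 stages ⇒ order 4.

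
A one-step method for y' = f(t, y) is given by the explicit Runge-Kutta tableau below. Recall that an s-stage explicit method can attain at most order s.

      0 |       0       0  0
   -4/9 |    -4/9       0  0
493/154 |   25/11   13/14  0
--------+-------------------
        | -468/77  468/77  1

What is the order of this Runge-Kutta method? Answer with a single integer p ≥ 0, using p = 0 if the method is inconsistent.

b = (-468/77, 468/77, 1)
c = (0, -4/9, 493/154)
Ac = (0, 0, -26/63)
Σ b_i: (-468/77)·1 + 468/77·1 + 1·1 = 1 ✓
b·c: 468/77·(-4/9) + 1·493/154 = 1/2 ✓
b·c²: 468/77·16/81 + 1·243049/23716 = 2443697/213444 ≠ 1/3 ⇒ order 2.
b·Ac: 1·(-26/63) = -26/63 ≠ 1/6

2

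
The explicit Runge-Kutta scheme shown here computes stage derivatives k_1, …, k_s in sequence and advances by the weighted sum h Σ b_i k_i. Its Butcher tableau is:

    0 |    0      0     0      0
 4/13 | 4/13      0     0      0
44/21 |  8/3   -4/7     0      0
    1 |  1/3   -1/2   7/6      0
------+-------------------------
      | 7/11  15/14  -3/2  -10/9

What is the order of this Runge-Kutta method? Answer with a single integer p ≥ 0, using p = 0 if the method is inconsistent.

0

b = (7/11, 15/14, -3/2, -10/9)
c = (0, 4/13, 44/21, 1)
Ac = (0, 0, -16/91, 268/117)
Σ b_i: 7/11·1 + 15/14·1 + (-3/2)·1 + (-10/9)·1 = -626/693 ≠ 1 ⇒ order 0.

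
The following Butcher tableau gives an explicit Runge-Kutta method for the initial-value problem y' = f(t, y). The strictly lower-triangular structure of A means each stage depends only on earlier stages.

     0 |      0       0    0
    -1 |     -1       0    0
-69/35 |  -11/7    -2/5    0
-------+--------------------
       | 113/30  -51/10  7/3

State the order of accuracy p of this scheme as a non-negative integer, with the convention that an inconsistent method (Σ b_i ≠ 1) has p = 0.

2

b = (113/30, -51/10, 7/3)
c = (0, -1, -69/35)
Ac = (0, 0, 2/5)
Σ b_i: 113/30·1 + (-51/10)·1 + 7/3·1 = 1 ✓
b·c: (-51/10)·(-1) + 7/3·(-69/35) = 1/2 ✓
b·c²: (-51/10)·1 + 7/3·4761/1225 = 1389/350 ≠ 1/3 ⇒ order 2.
b·Ac: 7/3·2/5 = 14/15 ≠ 1/6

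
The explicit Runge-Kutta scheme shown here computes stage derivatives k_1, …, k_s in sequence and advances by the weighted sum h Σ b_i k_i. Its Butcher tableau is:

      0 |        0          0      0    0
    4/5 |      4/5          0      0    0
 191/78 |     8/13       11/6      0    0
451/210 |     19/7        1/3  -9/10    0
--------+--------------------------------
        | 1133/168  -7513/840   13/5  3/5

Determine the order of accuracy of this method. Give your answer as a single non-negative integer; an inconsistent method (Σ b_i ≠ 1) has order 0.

b = (1133/168, -7513/840, 13/5, 3/5)
c = (0, 4/5, 191/78, 451/210)
Ac = (0, 0, 22/15, -1511/780)
Σ b_i: 1133/168·1 + (-7513/840)·1 + 13/5·1 + 3/5·1 = 1 ✓
b·c: (-7513/840)·4/5 + 13/5·191/78 + 3/5·451/210 = 1/2 ✓
b·c²: (-7513/840)·16/25 + 13/5·36481/6084 + 3/5·203401/44100 = 9053368/716625 ≠ 1/3 ⇒ order 2.
b·Ac: 13/5·22/15 + 3/5·(-1511/780) = 10339/3900 ≠ 1/6

2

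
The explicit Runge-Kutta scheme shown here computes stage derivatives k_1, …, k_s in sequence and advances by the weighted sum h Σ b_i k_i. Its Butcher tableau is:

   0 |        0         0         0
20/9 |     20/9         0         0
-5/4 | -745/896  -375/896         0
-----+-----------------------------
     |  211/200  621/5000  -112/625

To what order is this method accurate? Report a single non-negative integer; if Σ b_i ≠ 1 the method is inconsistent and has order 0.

b = (211/200, 621/5000, -112/625)
c = (0, 20/9, -5/4)
Ac = (0, 0, -625/672)
Σ b_i: 211/200·1 + 621/5000·1 + (-112/625)·1 = 1 ✓
b·c: 621/5000·20/9 + (-112/625)·(-5/4) = 1/2 ✓
b·c²: 621/5000·400/81 + (-112/625)·25/16 = 1/3 ✓
b·Ac: (-112/625)·(-625/672) = 1/6 ✓; 3 stages ⇒ order 3.

3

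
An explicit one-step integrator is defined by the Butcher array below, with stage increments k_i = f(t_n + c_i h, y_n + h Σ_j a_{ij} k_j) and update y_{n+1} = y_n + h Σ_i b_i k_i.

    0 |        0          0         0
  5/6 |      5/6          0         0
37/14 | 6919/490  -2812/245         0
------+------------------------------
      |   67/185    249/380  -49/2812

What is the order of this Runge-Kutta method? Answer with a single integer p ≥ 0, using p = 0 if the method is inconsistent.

3

b = (67/185, 249/380, -49/2812)
c = (0, 5/6, 37/14)
Ac = (0, 0, -1406/147)
Σ b_i: 67/185·1 + 249/380·1 + (-49/2812)·1 = 1 ✓
b·c: 249/380·5/6 + (-49/2812)·37/14 = 1/2 ✓
b·c²: 249/380·25/36 + (-49/2812)·1369/196 = 1/3 ✓
b·Ac: (-49/2812)·(-1406/147) = 1/6 ✓; 3 stages ⇒ order 3.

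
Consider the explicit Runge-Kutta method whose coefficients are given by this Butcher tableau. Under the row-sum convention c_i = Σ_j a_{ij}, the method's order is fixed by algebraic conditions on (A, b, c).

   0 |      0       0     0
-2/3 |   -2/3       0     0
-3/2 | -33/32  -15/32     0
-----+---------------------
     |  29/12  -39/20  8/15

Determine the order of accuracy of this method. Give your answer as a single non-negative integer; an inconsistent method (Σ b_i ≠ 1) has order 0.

b = (29/12, -39/20, 8/15)
c = (0, -2/3, -3/2)
Ac = (0, 0, 5/16)
Σ b_i: 29/12·1 + (-39/20)·1 + 8/15·1 = 1 ✓
b·c: (-39/20)·(-2/3) + 8/15·(-3/2) = 1/2 ✓
b·c²: (-39/20)·4/9 + 8/15·9/4 = 1/3 ✓
b·Ac: 8/15·5/16 = 1/6 ✓; 3 stages ⇒ order 3.

3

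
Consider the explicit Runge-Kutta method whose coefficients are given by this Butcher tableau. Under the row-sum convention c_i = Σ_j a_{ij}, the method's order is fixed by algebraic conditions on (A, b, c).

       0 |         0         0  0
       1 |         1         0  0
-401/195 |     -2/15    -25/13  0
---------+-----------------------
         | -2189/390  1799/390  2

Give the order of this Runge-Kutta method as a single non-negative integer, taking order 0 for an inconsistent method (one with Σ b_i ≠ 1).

2

b = (-2189/390, 1799/390, 2)
c = (0, 1, -401/195)
Ac = (0, 0, -25/13)
Σ b_i: (-2189/390)·1 + 1799/390·1 + 2·1 = 1 ✓
b·c: 1799/390·1 + 2·(-401/195) = 1/2 ✓
b·c²: 1799/390·1 + 2·160801/38025 = 994009/76050 ≠ 1/3 ⇒ order 2.
b·Ac: 2·(-25/13) = -50/13 ≠ 1/6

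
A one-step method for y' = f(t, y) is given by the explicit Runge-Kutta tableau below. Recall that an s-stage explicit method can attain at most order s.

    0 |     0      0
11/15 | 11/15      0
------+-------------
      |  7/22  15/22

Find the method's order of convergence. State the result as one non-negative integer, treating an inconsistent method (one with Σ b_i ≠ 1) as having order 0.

2

b = (7/22, 15/22)
c = (0, 11/15)
Σ b_i: 7/22·1 + 15/22·1 = 1 ✓
b·c: 15/22·11/15 = 1/2 ✓; 2 stages ⇒ order 2.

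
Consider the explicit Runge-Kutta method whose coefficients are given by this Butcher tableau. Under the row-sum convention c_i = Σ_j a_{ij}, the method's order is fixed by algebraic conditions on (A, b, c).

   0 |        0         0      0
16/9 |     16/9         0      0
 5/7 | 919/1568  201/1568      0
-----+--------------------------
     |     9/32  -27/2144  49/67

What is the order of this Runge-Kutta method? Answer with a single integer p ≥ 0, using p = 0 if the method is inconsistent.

3

b = (9/32, -27/2144, 49/67)
c = (0, 16/9, 5/7)
Ac = (0, 0, 67/294)
Σ b_i: 9/32·1 + (-27/2144)·1 + 49/67·1 = 1 ✓
b·c: (-27/2144)·16/9 + 49/67·5/7 = 1/2 ✓
b·c²: (-27/2144)·256/81 + 49/67·25/49 = 1/3 ✓
b·Ac: 49/67·67/294 = 1/6 ✓; 3 stages ⇒ order 3.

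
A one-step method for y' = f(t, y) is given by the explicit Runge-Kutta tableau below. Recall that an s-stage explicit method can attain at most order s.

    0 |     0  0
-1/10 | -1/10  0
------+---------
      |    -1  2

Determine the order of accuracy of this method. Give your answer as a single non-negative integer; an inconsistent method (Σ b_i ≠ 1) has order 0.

b = (-1, 2)
c = (0, -1/10)
Σ b_i: (-1)·1 + 2·1 = 1 ✓
b·c: 2·(-1/10) = -1/5 ≠ 1/2 ⇒ order 1.

1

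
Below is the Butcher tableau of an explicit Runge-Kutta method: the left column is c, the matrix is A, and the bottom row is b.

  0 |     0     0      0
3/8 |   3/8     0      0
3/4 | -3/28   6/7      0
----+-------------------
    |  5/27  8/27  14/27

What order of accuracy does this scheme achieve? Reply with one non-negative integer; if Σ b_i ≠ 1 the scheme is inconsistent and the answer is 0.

3

b = (5/27, 8/27, 14/27)
c = (0, 3/8, 3/4)
Ac = (0, 0, 9/28)
Σ b_i: 5/27·1 + 8/27·1 + 14/27·1 = 1 ✓
b·c: 8/27·3/8 + 14/27·3/4 = 1/2 ✓
b·c²: 8/27·9/64 + 14/27·9/16 = 1/3 ✓
b·Ac: 14/27·9/28 = 1/6 ✓; 3 stages ⇒ order 3.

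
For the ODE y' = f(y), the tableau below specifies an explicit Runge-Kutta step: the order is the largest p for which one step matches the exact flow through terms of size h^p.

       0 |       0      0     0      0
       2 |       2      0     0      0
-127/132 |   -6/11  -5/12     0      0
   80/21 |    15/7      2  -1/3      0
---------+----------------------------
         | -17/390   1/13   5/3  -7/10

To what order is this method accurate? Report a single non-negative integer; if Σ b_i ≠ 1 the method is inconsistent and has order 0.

1

b = (-17/390, 1/13, 5/3, -7/10)
c = (0, 2, -127/132, 80/21)
Ac = (0, 0, -5/6, 1711/396)
Σ b_i: (-17/390)·1 + 1/13·1 + 5/3·1 + (-7/10)·1 = 1 ✓
b·c: 1/13·2 + 5/3·(-127/132) + (-7/10)·80/21 = -21191/5148 ≠ 1/2 ⇒ order 1.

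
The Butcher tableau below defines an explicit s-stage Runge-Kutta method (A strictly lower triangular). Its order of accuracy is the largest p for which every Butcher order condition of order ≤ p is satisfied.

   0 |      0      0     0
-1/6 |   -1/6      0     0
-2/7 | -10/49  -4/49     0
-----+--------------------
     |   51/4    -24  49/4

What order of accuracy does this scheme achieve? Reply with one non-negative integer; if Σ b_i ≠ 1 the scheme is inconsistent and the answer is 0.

3

b = (51/4, -24, 49/4)
c = (0, -1/6, -2/7)
Ac = (0, 0, 2/147)
Σ b_i: 51/4·1 + (-24)·1 + 49/4·1 = 1 ✓
b·c: (-24)·(-1/6) + 49/4·(-2/7) = 1/2 ✓
b·c²: (-24)·1/36 + 49/4·4/49 = 1/3 ✓
b·Ac: 49/4·2/147 = 1/6 ✓; 3 stages ⇒ order 3.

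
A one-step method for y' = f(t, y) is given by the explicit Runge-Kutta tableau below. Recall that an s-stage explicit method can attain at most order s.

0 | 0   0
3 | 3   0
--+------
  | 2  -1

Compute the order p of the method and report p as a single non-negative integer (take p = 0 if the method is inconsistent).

b = (2, -1)
c = (0, 3)
Σ b_i: 2·1 + (-1)·1 = 1 ✓
b·c: (-1)·3 = -3 ≠ 1/2 ⇒ order 1.

1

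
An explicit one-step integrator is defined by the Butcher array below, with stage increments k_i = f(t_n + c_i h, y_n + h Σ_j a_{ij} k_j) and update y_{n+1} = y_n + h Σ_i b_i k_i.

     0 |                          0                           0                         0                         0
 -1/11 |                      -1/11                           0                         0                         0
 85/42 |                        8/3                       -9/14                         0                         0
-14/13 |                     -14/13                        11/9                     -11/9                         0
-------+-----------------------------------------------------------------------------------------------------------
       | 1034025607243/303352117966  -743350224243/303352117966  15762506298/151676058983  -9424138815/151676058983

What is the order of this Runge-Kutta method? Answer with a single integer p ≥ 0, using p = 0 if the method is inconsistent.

b = (1034025607243/303352117966, -743350224243/303352117966, 15762506298/151676058983, -9424138815/151676058983)
c = (0, -1/11, 85/42, -14/13)
Ac = (0, 0, 9/154, -977/378)
Σ b_i: 1034025607243/303352117966·1 + (-743350224243/303352117966)·1 + 15762506298/151676058983·1 + (-9424138815/151676058983)·1 = 1 ✓
b·c: (-743350224243/303352117966)·(-1/11) + 15762506298/151676058983·85/42 + (-9424138815/151676058983)·(-14/13) = 1/2 ✓
b·c²: (-743350224243/303352117966)·1/121 + 15762506298/151676058983·7225/1764 + (-9424138815/151676058983)·196/169 = 1/3 ✓
b·Ac: 15762506298/151676058983·9/154 + (-9424138815/151676058983)·(-977/378) = 1/6 ✓
b·c³: (-743350224243/303352117966)·(-1/1331) + 15762506298/151676058983·614125/74088 + (-9424138815/151676058983)·(-2744/2197) = 5142597285489359/5465798461511388 ≠ 1/4 ⇒ order 3.
b·(c∘Ac): 15762506298/151676058983·255/2156 + (-9424138815/151676058983)·977/351 = -146205349915/910056353898 ≠ 1/8
b·Ac²: 15762506298/151676058983·(-9/1694) + (-9424138815/151676058983)·(-872461/174636) = 130278870392689/420446035500876 ≠ 1/12
b·A²c: (-9424138815/151676058983)·(-1/14) = 1346305545/303352117966 ≠ 1/24

3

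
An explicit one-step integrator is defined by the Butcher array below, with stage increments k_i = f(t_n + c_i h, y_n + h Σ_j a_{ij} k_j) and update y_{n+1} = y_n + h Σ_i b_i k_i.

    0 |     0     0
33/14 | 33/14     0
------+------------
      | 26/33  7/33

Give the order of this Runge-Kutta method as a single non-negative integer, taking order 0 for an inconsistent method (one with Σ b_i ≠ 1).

2

b = (26/33, 7/33)
c = (0, 33/14)
Σ b_i: 26/33·1 + 7/33·1 = 1 ✓
b·c: 7/33·33/14 = 1/2 ✓; 2 stages ⇒ order 2.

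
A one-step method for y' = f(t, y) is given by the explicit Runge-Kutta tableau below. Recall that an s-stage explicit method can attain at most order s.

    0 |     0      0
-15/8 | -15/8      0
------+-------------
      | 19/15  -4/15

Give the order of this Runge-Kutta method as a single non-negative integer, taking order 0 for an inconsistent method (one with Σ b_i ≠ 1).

b = (19/15, -4/15)
c = (0, -15/8)
Σ b_i: 19/15·1 + (-4/15)·1 = 1 ✓
b·c: (-4/15)·(-15/8) = 1/2 ✓; 2 stages ⇒ order 2.

2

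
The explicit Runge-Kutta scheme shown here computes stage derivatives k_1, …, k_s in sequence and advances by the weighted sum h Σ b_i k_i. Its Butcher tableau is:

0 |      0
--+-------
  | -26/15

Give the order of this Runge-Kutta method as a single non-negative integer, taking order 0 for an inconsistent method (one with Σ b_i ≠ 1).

0

b = (-26/15)
c = (0)
Σ b_i: (-26/15)·1 = -26/15 ≠ 1 ⇒ order 0.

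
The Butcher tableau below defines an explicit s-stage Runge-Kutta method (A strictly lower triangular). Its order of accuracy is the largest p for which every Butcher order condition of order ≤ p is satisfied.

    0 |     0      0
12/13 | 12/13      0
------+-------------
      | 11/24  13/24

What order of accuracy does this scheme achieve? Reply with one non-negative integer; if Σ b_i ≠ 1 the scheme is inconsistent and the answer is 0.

b = (11/24, 13/24)
c = (0, 12/13)
Σ b_i: 11/24·1 + 13/24·1 = 1 ✓
b·c: 13/24·12/13 = 1/2 ✓; 2 stages ⇒ order 2.

2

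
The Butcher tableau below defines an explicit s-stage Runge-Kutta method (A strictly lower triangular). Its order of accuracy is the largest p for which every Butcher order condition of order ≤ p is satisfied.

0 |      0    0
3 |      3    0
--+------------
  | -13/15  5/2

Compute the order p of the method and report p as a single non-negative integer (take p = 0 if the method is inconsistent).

b = (-13/15, 5/2)
c = (0, 3)
Σ b_i: (-13/15)·1 + 5/2·1 = 49/30 ≠ 1 ⇒ order 0.

0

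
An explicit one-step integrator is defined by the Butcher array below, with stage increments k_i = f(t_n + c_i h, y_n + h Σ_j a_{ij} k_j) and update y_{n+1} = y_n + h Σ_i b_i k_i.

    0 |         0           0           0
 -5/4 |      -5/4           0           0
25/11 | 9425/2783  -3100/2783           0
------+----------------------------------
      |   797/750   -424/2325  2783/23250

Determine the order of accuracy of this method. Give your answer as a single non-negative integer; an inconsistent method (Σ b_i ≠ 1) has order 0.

3

b = (797/750, -424/2325, 2783/23250)
c = (0, -5/4, 25/11)
Ac = (0, 0, 3875/2783)
Σ b_i: 797/750·1 + (-424/2325)·1 + 2783/23250·1 = 1 ✓
b·c: (-424/2325)·(-5/4) + 2783/23250·25/11 = 1/2 ✓
b·c²: (-424/2325)·25/16 + 2783/23250·625/121 = 1/3 ✓
b·Ac: 2783/23250·3875/2783 = 1/6 ✓; 3 stages ⇒ order 3.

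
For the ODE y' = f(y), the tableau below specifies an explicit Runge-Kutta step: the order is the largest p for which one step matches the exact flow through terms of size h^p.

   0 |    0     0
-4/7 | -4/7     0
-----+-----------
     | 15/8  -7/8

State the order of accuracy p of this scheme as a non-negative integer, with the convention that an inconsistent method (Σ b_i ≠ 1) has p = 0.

b = (15/8, -7/8)
c = (0, -4/7)
Σ b_i: 15/8·1 + (-7/8)·1 = 1 ✓
b·c: (-7/8)·(-4/7) = 1/2 ✓; 2 stages ⇒ order 2.

2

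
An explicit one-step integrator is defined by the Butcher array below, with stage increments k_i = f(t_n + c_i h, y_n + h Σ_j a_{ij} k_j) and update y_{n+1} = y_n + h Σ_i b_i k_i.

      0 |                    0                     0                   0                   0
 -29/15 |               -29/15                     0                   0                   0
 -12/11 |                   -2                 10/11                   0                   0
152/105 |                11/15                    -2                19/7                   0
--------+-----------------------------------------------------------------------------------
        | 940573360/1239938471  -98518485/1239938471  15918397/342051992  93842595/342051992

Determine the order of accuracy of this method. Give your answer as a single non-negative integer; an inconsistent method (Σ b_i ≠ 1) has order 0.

3

b = (940573360/1239938471, -98518485/1239938471, 15918397/342051992, 93842595/342051992)
c = (0, -29/15, -12/11, 152/105)
Ac = (0, 0, -58/33, 1046/1155)
Σ b_i: 940573360/1239938471·1 + (-98518485/1239938471)·1 + 15918397/342051992·1 + 93842595/342051992·1 = 1 ✓
b·c: (-98518485/1239938471)·(-29/15) + 15918397/342051992·(-12/11) + 93842595/342051992·152/105 = 1/2 ✓
b·c²: (-98518485/1239938471)·841/225 + 15918397/342051992·144/121 + 93842595/342051992·23104/11025 = 1/3 ✓
b·Ac: 15918397/342051992·(-58/33) + 93842595/342051992·1046/1155 = 1/6 ✓
b·c³: (-98518485/1239938471)·(-24389/3375) + 15918397/342051992·(-1728/1331) + 93842595/342051992·3511808/1157625 = 199416054083/148151269035 ≠ 1/4 ⇒ order 3.
b·(c∘Ac): 15918397/342051992·232/121 + 93842595/342051992·158992/121275 = 95968271/213782495 ≠ 1/8
b·Ac²: 15918397/342051992·1682/495 + 93842595/342051992·(-809054/190575) = -21303717698/21164467005 ≠ 1/12
b·A²c: 93842595/342051992·(-1102/231) = -223840995/171025996 ≠ 1/24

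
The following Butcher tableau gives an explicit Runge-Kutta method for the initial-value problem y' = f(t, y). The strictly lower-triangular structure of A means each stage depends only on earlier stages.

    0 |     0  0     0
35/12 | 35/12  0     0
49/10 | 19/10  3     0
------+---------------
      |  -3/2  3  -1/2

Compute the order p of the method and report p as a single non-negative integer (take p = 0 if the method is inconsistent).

1

b = (-3/2, 3, -1/2)
c = (0, 35/12, 49/10)
Ac = (0, 0, 35/4)
Σ b_i: (-3/2)·1 + 3·1 + (-1/2)·1 = 1 ✓
b·c: 3·35/12 + (-1/2)·49/10 = 63/10 ≠ 1/2 ⇒ order 1.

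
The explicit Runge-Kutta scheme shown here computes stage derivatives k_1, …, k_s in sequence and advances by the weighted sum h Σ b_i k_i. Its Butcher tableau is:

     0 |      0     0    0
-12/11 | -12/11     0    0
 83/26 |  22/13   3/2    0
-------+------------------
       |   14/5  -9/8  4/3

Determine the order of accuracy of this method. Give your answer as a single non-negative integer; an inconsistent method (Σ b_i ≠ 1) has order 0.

b = (14/5, -9/8, 4/3)
c = (0, -12/11, 83/26)
Ac = (0, 0, -18/11)
Σ b_i: 14/5·1 + (-9/8)·1 + 4/3·1 = 361/120 ≠ 1 ⇒ order 0.

0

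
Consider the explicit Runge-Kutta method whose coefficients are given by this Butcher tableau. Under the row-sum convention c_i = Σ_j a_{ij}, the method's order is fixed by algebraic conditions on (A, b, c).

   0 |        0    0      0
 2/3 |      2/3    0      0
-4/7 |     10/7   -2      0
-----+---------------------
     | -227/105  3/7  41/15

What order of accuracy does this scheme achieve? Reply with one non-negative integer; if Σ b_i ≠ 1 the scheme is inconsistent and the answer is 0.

b = (-227/105, 3/7, 41/15)
c = (0, 2/3, -4/7)
Ac = (0, 0, -4/3)
Σ b_i: (-227/105)·1 + 3/7·1 + 41/15·1 = 1 ✓
b·c: 3/7·2/3 + 41/15·(-4/7) = -134/105 ≠ 1/2 ⇒ order 1.

1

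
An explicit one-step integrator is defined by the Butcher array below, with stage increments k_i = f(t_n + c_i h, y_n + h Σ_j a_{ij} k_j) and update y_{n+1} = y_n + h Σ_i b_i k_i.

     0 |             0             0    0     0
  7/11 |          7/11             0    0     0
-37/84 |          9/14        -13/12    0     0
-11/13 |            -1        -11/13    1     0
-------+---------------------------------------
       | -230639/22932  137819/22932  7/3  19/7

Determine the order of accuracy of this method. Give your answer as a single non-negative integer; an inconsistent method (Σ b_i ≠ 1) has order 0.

b = (-230639/22932, 137819/22932, 7/3, 19/7)
c = (0, 7/11, -37/84, -11/13)
Ac = (0, 0, -91/132, -1069/1092)
Σ b_i: (-230639/22932)·1 + 137819/22932·1 + 7/3·1 + 19/7·1 = 1 ✓
b·c: 137819/22932·7/11 + 7/3·(-37/84) + 19/7·(-11/13) = 1/2 ✓
b·c²: 137819/22932·49/121 + 7/3·1369/7056 + 19/7·121/169 = 2468317/511056 ≠ 1/3 ⇒ order 2.
b·Ac: 7/3·(-91/132) + 19/7·(-1069/1092) = -269008/63063 ≠ 1/6

2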